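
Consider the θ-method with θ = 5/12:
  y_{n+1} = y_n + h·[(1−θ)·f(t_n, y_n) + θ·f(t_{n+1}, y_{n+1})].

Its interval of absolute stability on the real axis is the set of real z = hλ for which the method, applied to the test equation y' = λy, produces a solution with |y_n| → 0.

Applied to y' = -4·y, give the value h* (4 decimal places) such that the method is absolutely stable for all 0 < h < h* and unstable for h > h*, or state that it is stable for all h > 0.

Set f=λy, z=hλ:
  y_{n+1} = y_n + z·[7/12·y_n + 5/12·y_{n+1}] ⇒ (1 − 5/12z)y_{n+1} = (1 + 7/12z)y_n
  ⇒ R(z) = (1 + 7/12z)/(1 − 5/12z).

Need |R(x)|<1, x<0.
x=-1.6: |R|=0.0400
R=−1: 1+7/12x = −1+5/12x ⇒ -1/6x=2 ⇒ x=2/(-1/6)=-12.0000
Confirm numerically:
  x=-9.178: |R|=0.90250 <1
  x=-6.898: |R|=0.78051 <1
  x=-6.823: |R|=0.77547 <1
  x=-6.265: |R|=0.73526 <1
  x=-12.595: |R|=1.01587 >1
  x=-12.282: |R|=1.00768 >1
So |R|<1 on (-12.0000, 0).

(-12.0000,0); λ=-4 ⇒ h* = (12)/4 = 3.0000.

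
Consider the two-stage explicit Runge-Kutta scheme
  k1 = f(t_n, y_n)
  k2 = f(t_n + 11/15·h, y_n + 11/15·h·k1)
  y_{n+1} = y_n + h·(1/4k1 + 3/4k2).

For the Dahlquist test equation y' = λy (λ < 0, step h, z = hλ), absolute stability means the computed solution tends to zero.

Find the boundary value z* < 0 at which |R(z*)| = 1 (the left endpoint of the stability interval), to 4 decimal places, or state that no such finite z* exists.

z* = -1.8182.

On y'=λy, z=hλ:
  k1=λy_n ⇒ h·k1=z·y_n;  k2=λ(1+11/15z)y_n ⇒ h·k2=z(1+11/15z)y_n
  y_{n+1}/y_n = 1 + 1/4z + 3/4z(1+11/15z) = 1 + z + 11/20z²
  Hence R(z) = 1 + z + 11/20z².

Solve |R(x)|<1 on ℝ⁻.
x=-1.32: |R|=0.6383
R=1: x+11/20x²=0 ⇒ x=−20/11=-1.8182; min R=1−1/(4·11/20)=0.5455>−1
Confirm numerically:
  x=-1.706: |R|=0.89474 <1
  x=-1.603: |R|=0.81028 <1
  x=-1.561: |R|=0.77920 <1
  x=-1.361: |R|=0.65778 <1
  x=-2.166: |R|=1.41436 >1
  x=-2.140: |R|=1.37878 >1
So |R|<1 on (-1.8182, 0).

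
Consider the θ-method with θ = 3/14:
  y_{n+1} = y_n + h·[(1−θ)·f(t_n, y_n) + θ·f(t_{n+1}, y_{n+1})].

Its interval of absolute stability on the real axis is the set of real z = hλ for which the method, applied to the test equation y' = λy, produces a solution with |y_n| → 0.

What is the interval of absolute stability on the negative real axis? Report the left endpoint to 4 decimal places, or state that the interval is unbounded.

Set f=λy, z=hλ:
  y_{n+1} = y_n + z·[11/14·y_n + 3/14·y_{n+1}] ⇒ (1 − 3/14z)y_{n+1} = (1 + 11/14z)y_n
  ⇒ R(z) = (1 + 11/14z)/(1 − 3/14z).

Find x<0 with |R(x)|<1.
x=-1.35: |R|=0.0471
R=−1: 1+11/14x = −1+3/14x ⇒ -4/7x=2 ⇒ x=2/(-4/7)=-3.5000
Confirm numerically:
  x=-3.458: |R|=0.98621 <1
  x=-2.057: |R|=0.42769 <1
  x=-1.987: |R|=0.39362 <1
  x=-3.891: |R|=1.12184 >1
  x=-3.678: |R|=1.05688 >1
Stable set (-3.5000, 0).

z∈(-3.5000,0).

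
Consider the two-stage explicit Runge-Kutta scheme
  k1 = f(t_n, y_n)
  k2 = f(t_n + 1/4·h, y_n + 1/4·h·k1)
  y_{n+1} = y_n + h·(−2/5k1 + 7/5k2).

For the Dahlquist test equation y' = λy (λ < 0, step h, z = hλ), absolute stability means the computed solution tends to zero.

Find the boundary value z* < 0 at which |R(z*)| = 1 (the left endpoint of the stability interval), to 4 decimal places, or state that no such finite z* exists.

With y'=λy (z=hλ):
  k1=λy_n ⇒ h·k1=z·y_n;  k2=λ(1+1/4z)y_n ⇒ h·k2=z(1+1/4z)y_n
  y_{n+1}/y_n = 1 − 2/5z + 7/5z(1+1/4z) = 1 + z + 7/20z²
  ⇒ R(z) = 1 + z + 7/20z².

Find x<0 with |R(x)|<1.
x=-0.33: |R|=0.7081
R=1: x+7/20x²=0 ⇒ x=−20/7=-2.8571; min R=1−1/(4·7/20)=0.2857>−1
Confirm numerically:
  x=-2.324: |R|=0.56634 <1
  x=-2.053: |R|=0.42218 <1
  x=-1.657: |R|=0.30398 <1
  x=-3.452: |R|=1.71871 >1
  x=-2.891: |R|=1.03426 >1
Stable set (-2.8571, 0).

z* = -2.8571.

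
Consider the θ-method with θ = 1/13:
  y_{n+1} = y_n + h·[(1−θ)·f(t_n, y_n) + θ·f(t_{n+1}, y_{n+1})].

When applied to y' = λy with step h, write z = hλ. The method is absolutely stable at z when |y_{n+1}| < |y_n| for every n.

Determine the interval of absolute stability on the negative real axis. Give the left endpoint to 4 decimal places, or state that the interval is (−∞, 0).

On y'=λy, z=hλ:
  y_{n+1} = y_n + z·[12/13·y_n + 1/13·y_{n+1}] ⇒ (1 − 1/13z)y_{n+1} = (1 + 12/13z)y_n
  Hence R(z) = (1 + 12/13z)/(1 − 1/13z).

Boundary: |R(x)|=1, x<0.
x=-1.79: |R|=0.5734
R=−1: 1+12/13x = −1+1/13x ⇒ -11/13x=2 ⇒ x=2/(-11/13)=-2.3636
Confirm numerically:
  x=-2.129: |R|=0.82940 <1
  x=-2.031: |R|=0.75657 <1
  x=-1.478: |R|=0.32712 <1
  x=-2.842: |R|=1.33216 >1
  x=-2.572: |R|=1.14719 >1
  x=-2.545: |R|=1.12834 >1
So |R|<1 on (-2.3636, 0).

z∈(-2.3636,0).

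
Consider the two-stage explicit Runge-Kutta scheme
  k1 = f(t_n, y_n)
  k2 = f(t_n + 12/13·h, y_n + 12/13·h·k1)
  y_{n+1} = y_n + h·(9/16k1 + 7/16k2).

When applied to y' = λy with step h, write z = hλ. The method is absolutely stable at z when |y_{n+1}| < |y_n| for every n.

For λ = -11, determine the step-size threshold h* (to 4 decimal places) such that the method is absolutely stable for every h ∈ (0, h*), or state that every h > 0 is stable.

(-2.4762,0); λ=-11 ⇒ h* = (52/21)/11 = 0.2251.

With y'=λy (z=hλ):
  k1=λy_n ⇒ h·k1=z·y_n;  k2=λ(1+12/13z)y_n ⇒ h·k2=z(1+12/13z)y_n
  y_{n+1}/y_n = 1 + 9/16z + 7/16z(1+12/13z) = 1 + z + 21/52z²
  so R(z) = 1 + z + 21/52z².

Boundary: |R(x)|=1, x<0.
x=-0.73: |R|=0.4852
R=1: x+21/52x²=0 ⇒ x=−52/21=-2.4762; min R=1−1/(4·21/52)=0.3810>−1
Confirm numerically:
  x=-2.455: |R|=0.97899 <1
  x=-2.413: |R|=0.93842 <1
  x=-1.785: |R|=0.50174 <1
  x=-1.729: |R|=0.47827 <1
  x=-2.891: |R|=1.48430 >1
  x=-2.530: |R|=1.05498 >1
Stable set (-2.4762, 0).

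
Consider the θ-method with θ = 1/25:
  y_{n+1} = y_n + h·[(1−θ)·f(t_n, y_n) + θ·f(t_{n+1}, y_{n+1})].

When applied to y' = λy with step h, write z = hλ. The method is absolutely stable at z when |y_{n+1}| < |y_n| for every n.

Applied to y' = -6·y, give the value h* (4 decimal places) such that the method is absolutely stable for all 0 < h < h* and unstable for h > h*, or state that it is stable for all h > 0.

(-2.1739,0); λ=-6 ⇒ h* = (50/23)/6 = 0.3623.

Test eqn y'=λy, z=hλ:
  y_{n+1} = y_n + z·[24/25·y_n + 1/25·y_{n+1}] ⇒ (1 − 1/25z)y_{n+1} = (1 + 24/25z)y_n
  R(z) = (1 + 24/25z)/(1 − 1/25z).

Boundary: |R(x)|=1, x<0.
x=-1.75: |R|=0.6355
R=−1: 1+24/25x = −1+1/25x ⇒ -23/25x=2 ⇒ x=2/(-23/25)=-2.1739
Confirm numerically:
  x=-1.857: |R|=0.72860 <1
  x=-1.850: |R|=0.72253 <1
  x=-1.724: |R|=0.61278 <1
  x=-2.512: |R|=1.28264 >1
  x=-2.445: |R|=1.22718 >1
  x=-2.296: |R|=1.10287 >1
So |R|<1 on (-2.1739, 0).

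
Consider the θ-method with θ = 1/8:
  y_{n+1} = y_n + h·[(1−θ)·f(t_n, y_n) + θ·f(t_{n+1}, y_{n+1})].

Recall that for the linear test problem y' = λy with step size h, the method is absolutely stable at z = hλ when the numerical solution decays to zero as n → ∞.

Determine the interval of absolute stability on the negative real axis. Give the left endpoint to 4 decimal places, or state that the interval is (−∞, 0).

(-2.6667, 0).

On y'=λy, z=hλ:
  y_{n+1} = y_n + z·[7/8·y_n + 1/8·y_{n+1}] ⇒ (1 − 1/8z)y_{n+1} = (1 + 7/8z)y_n
  R(z) = (1 + 7/8z)/(1 − 1/8z).

Boundary: |R(x)|=1, x<0.
x=-1.03: |R|=0.0875
R=−1: 1+7/8x = −1+1/8x ⇒ -3/4x=2 ⇒ x=2/(-3/4)=-2.6667
Confirm numerically:
  x=-2.129: |R|=0.68151 <1
  x=-1.974: |R|=0.58332 <1
  x=-1.637: |R|=0.35893 <1
  x=-1.426: |R|=0.21027 <1
  x=-3.180: |R|=1.27549 >1
  x=-2.950: |R|=1.15525 >1
So |R|<1 on (-2.6667, 0).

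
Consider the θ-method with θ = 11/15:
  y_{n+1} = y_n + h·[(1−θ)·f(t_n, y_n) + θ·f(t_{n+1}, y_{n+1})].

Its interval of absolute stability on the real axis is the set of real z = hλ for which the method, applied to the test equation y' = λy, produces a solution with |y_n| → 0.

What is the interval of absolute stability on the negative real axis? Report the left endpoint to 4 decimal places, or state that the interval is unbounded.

(−∞, 0) — no finite endpoint.

Test eqn y'=λy, z=hλ:
  y_{n+1} = y_n + z·[4/15·y_n + 11/15·y_{n+1}] ⇒ (1 − 11/15z)y_{n+1} = (1 + 4/15z)y_n
  so R(z) = (1 + 4/15z)/(1 − 11/15z).

Find x<0 with |R(x)|<1.
x=-1.03: |R|=0.4132
x=-2: |R|=0.1892
x=-10: |R|=0.2000
x=-100: |R|=0.3453
θ=11/15≥1/2 ⇒ |1+4/15x|<|1−11/15x| ∀x<0 ⇒ unbounded interval.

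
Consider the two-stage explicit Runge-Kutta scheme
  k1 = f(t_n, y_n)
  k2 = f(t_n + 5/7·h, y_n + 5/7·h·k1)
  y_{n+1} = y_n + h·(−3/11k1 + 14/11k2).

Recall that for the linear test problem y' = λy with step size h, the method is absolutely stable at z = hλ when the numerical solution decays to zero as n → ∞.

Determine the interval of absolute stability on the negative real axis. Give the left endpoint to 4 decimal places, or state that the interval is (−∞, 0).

On y'=λy, z=hλ:
  k1=λy_n ⇒ h·k1=z·y_n;  k2=λ(1+5/7z)y_n ⇒ h·k2=z(1+5/7z)y_n
  y_{n+1}/y_n = 1 − 3/11z + 14/11z(1+5/7z) = 1 + z + 10/11z²
  ⇒ R(z) = 1 + z + 10/11z².

Find x<0 with |R(x)|<1.
x=-1.58: |R|=1.6895
R=1: x+10/11x²=0 ⇒ x=−11/10=-1.1000; min R=1−1/(4·10/11)=0.7250>−1
Confirm numerically:
  x=-1.065: |R|=0.96611 <1
  x=-0.963: |R|=0.88006 <1
  x=-0.450: |R|=0.73409 <1
  x=-1.592: |R|=1.71206 >1
  x=-1.540: |R|=1.61600 >1
  x=-1.360: |R|=1.32145 >1
Interval (-1.1000, 0).

(-1.1000, 0).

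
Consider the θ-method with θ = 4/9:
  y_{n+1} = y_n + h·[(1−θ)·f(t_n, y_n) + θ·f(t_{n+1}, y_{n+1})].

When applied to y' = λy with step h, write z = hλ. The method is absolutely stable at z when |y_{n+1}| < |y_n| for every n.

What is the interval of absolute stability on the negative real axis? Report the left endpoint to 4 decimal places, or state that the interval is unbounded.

Test eqn y'=λy, z=hλ:
  y_{n+1} = y_n + z·[5/9·y_n + 4/9·y_{n+1}] ⇒ (1 − 4/9z)y_{n+1} = (1 + 5/9z)y_n
  so R(z) = (1 + 5/9z)/(1 − 4/9z).

Boundary: |R(x)|=1, x<0.
x=-0.45: |R|=0.6250
R=−1: 1+5/9x = −1+4/9x ⇒ -1/9x=2 ⇒ x=2/(-1/9)=-18.0000
Confirm numerically:
  x=-13.411: |R|=0.92674 <1
  x=-12.089: |R|=0.89694 <1
  x=-10.660: |R|=0.85786 <1
  x=-8.328: |R|=0.77141 <1
  x=-18.509: |R|=1.00613 >1
  x=-18.244: |R|=1.00298 >1
  x=-18.151: |R|=1.00185 >1
So |R|<1 on (-18.0000, 0).

(-18.0000, 0).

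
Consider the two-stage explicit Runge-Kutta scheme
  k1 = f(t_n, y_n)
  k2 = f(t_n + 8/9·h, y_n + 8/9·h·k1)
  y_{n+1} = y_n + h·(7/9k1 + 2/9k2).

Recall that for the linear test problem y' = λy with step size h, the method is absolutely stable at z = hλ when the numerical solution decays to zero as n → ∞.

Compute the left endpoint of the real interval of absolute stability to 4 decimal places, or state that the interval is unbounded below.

z* = -5.0625.

With y'=λy (z=hλ):
  k1=λy_n ⇒ h·k1=z·y_n;  k2=λ(1+8/9z)y_n ⇒ h·k2=z(1+8/9z)y_n
  y_{n+1}/y_n = 1 + 7/9z + 2/9z(1+8/9z) = 1 + z + 16/81z²
  ⇒ R(z) = 1 + z + 16/81z².

Find x<0 with |R(x)|<1.
x=-0.78: |R|=0.3402
R=1: x+16/81x²=0 ⇒ x=−81/16=-5.0625; min R=1−1/(4·16/81)=-0.2656>−1
Confirm numerically:
  x=-4.738: |R|=0.69630 <1
  x=-3.241: |R|=0.16612 <1
  x=-2.096: |R|=0.22820 <1
  x=-5.320: |R|=1.27060 >1
  x=-5.186: |R|=1.12651 >1
Stable set (-5.0625, 0).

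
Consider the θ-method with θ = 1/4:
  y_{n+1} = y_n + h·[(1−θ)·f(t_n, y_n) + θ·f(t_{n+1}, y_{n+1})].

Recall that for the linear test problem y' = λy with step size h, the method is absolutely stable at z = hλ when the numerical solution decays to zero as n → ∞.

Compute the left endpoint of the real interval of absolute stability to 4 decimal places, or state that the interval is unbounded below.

On y'=λy, z=hλ:
  y_{n+1} = y_n + z·[3/4·y_n + 1/4·y_{n+1}] ⇒ (1 − 1/4z)y_{n+1} = (1 + 3/4z)y_n
  Hence R(z) = (1 + 3/4z)/(1 − 1/4z).

Boundary: |R(x)|=1, x<0.
x=-1.63: |R|=0.1581
R=−1: 1+3/4x = −1+1/4x ⇒ -1/2x=2 ⇒ x=2/(-1/2)=-4.0000
Confirm numerically:
  x=-3.460: |R|=0.85523 <1
  x=-3.290: |R|=0.80521 <1
  x=-2.071: |R|=0.36452 <1
  x=-2.011: |R|=0.33821 <1
  x=-4.389: |R|=1.09274 >1
  x=-4.241: |R|=1.05849 >1
So |R|<1 on (-4.0000, 0).

left endpoint -4.0000.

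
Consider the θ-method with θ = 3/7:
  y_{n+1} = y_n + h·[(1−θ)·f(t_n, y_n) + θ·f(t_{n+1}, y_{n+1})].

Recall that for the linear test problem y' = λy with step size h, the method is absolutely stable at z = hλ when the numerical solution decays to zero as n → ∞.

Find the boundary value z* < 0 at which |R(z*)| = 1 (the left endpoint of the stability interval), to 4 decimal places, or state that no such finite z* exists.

z* = -14.0000.

Set f=λy, z=hλ:
  y_{n+1} = y_n + z·[4/7·y_n + 3/7·y_{n+1}] ⇒ (1 − 3/7z)y_{n+1} = (1 + 4/7z)y_n
  so R(z) = (1 + 4/7z)/(1 − 3/7z).

Need |R(x)|<1, x<0.
x=-1.49: |R|=0.0907
R=−1: 1+4/7x = −1+3/7x ⇒ -1/7x=2 ⇒ x=2/(-1/7)=-14.0000
Confirm numerically:
  x=-12.685: |R|=0.97081 <1
  x=-9.781: |R|=0.88391 <1
  x=-7.479: |R|=0.77848 <1
  x=-6.809: |R|=0.73781 <1
  x=-14.229: |R|=1.00461 >1
  x=-14.214: |R|=1.00431 >1
Stable set (-14.0000, 0).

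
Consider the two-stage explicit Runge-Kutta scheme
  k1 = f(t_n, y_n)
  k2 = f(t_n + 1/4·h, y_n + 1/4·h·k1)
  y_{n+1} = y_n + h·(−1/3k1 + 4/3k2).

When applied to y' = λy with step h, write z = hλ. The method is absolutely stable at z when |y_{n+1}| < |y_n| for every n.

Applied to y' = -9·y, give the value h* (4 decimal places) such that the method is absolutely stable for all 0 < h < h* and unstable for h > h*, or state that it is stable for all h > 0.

(-3.0000,0); λ=-9 ⇒ h* = (3)/9 = 0.3333.

Set f=λy, z=hλ:
  k1=λy_n ⇒ h·k1=z·y_n;  k2=λ(1+1/4z)y_n ⇒ h·k2=z(1+1/4z)y_n
  y_{n+1}/y_n = 1 − 1/3z + 4/3z(1+1/4z) = 1 + z + 1/3z²
  ⇒ R(z) = 1 + z + 1/3z².

Solve |R(x)|<1 on ℝ⁻.
x=-1.13: |R|=0.2956
R=1: x+1/3x²=0 ⇒ x=−3=-3.0000; min R=1−1/(4·1/3)=0.2500>−1
Confirm numerically:
  x=-2.433: |R|=0.54016 <1
  x=-2.282: |R|=0.45384 <1
  x=-1.685: |R|=0.26141 <1
  x=-3.417: |R|=1.47496 >1
  x=-3.274: |R|=1.29903 >1
  x=-3.090: |R|=1.09270 >1
Stable set (-3.0000, 0).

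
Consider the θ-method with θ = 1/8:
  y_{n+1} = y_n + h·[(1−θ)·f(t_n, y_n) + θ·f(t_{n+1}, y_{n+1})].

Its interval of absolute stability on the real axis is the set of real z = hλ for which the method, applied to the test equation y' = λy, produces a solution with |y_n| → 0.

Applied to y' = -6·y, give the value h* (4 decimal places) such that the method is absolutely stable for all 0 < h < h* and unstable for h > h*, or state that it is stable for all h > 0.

(-2.6667,0); λ=-6 ⇒ h* = (8/3)/6 = 0.4444.

Set f=λy, z=hλ:
  y_{n+1} = y_n + z·[7/8·y_n + 1/8·y_{n+1}] ⇒ (1 − 1/8z)y_{n+1} = (1 + 7/8z)y_n
  ⇒ R(z) = (1 + 7/8z)/(1 − 1/8z).

Find x<0 with |R(x)|<1.
x=-1.22: |R|=0.0586
R=−1: 1+7/8x = −1+1/8x ⇒ -3/4x=2 ⇒ x=2/(-3/4)=-2.6667
Confirm numerically:
  x=-2.644: |R|=0.98722 <1
  x=-2.324: |R|=0.80085 <1
  x=-2.041: |R|=0.62613 <1
  x=-1.725: |R|=0.41902 <1
  x=-3.117: |R|=1.24305 >1
  x=-2.796: |R|=1.07188 >1
So |R|<1 on (-2.6667, 0).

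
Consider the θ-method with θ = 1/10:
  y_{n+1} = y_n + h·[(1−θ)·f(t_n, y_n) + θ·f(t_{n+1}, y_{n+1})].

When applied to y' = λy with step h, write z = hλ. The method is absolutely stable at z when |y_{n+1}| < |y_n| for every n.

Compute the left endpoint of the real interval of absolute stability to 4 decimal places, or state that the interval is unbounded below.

z* = -2.5000.

Test eqn y'=λy, z=hλ:
  y_{n+1} = y_n + z·[9/10·y_n + 1/10·y_{n+1}] ⇒ (1 − 1/10z)y_{n+1} = (1 + 9/10z)y_n
  ⇒ R(z) = (1 + 9/10z)/(1 − 1/10z).

Need |R(x)|<1, x<0.
x=-0.67: |R|=0.3721
R=−1: 1+9/10x = −1+1/10x ⇒ -4/5x=2 ⇒ x=2/(-4/5)=-2.5000
Confirm numerically:
  x=-2.061: |R|=0.70881 <1
  x=-1.991: |R|=0.66041 <1
  x=-1.669: |R|=0.43029 <1
  x=-1.546: |R|=0.33899 <1
  x=-3.048: |R|=1.33599 >1
  x=-3.016: |R|=1.31715 >1
So |R|<1 on (-2.5000, 0).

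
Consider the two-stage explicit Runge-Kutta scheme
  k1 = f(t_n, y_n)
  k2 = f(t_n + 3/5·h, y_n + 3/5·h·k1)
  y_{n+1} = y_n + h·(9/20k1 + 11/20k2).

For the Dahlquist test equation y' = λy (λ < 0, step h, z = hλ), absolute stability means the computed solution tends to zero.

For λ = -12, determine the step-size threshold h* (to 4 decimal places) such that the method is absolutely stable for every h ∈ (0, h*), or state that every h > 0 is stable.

(-3.0303,0); λ=-12 ⇒ h* = (100/33)/12 = 0.2525.

Test eqn y'=λy, z=hλ:
  k1=λy_n ⇒ h·k1=z·y_n;  k2=λ(1+3/5z)y_n ⇒ h·k2=z(1+3/5z)y_n
  y_{n+1}/y_n = 1 + 9/20z + 11/20z(1+3/5z) = 1 + z + 33/100z²
  ⇒ R(z) = 1 + z + 33/100z².

Boundary: |R(x)|=1, x<0.
x=-1.38: |R|=0.2485
R=1: x+33/100x²=0 ⇒ x=−100/33=-3.0303; min R=1−1/(4·33/100)=0.2424>−1
Confirm numerically:
  x=-1.519: |R|=0.24243 <1
  x=-1.427: |R|=0.24499 <1
  x=-1.398: |R|=0.24695 <1
  x=-3.613: |R|=1.69474 >1
  x=-3.498: |R|=1.53988 >1
  x=-3.326: |R|=1.32455 >1
So |R|<1 on (-3.0303, 0).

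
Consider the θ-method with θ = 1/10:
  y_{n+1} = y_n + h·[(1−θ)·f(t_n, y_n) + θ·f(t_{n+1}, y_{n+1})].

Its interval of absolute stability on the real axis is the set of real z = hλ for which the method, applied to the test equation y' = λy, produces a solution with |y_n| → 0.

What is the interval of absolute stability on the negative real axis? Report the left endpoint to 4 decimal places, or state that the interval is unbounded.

With y'=λy (z=hλ):
  y_{n+1} = y_n + z·[9/10·y_n + 1/10·y_{n+1}] ⇒ (1 − 1/10z)y_{n+1} = (1 + 9/10z)y_n
  ⇒ R(z) = (1 + 9/10z)/(1 − 1/10z).

Need |R(x)|<1, x<0.
x=-1.54: |R|=0.3345
R=−1: 1+9/10x = −1+1/10x ⇒ -4/5x=2 ⇒ x=2/(-4/5)=-2.5000
Confirm numerically:
  x=-2.289: |R|=0.86264 <1
  x=-2.046: |R|=0.69849 <1
  x=-1.940: |R|=0.62479 <1
  x=-1.916: |R|=0.60792 <1
  x=-3.077: |R|=1.35299 >1
  x=-2.990: |R|=1.30177 >1
  x=-2.797: |R|=1.18567 >1
Stable set (-2.5000, 0).

z∈(-2.5000,0).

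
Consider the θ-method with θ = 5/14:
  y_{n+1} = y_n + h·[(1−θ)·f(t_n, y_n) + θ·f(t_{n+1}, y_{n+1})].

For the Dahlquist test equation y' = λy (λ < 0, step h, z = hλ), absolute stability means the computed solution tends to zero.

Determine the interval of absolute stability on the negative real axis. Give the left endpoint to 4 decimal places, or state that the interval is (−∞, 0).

On y'=λy, z=hλ:
  y_{n+1} = y_n + z·[9/14·y_n + 5/14·y_{n+1}] ⇒ (1 − 5/14z)y_{n+1} = (1 + 9/14z)y_n
  Hence R(z) = (1 + 9/14z)/(1 − 5/14z).

Find x<0 with |R(x)|<1.
x=-0.67: |R|=0.4594
R=−1: 1+9/14x = −1+5/14x ⇒ -2/7x=2 ⇒ x=2/(-2/7)=-7.0000
Confirm numerically:
  x=-5.560: |R|=0.86220 <1
  x=-5.518: |R|=0.85747 <1
  x=-4.471: |R|=0.72174 <1
  x=-4.320: |R|=0.69888 <1
  x=-7.206: |R|=1.01647 >1
  x=-7.188: |R|=1.01506 >1
So |R|<1 on (-7.0000, 0).

(-7.0000, 0).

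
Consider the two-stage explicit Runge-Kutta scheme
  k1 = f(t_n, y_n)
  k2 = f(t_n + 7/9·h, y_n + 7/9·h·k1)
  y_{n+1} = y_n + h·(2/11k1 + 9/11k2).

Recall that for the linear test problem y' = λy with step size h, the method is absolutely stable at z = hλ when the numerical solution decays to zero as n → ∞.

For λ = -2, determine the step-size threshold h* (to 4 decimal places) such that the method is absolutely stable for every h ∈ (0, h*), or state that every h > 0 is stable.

With y'=λy (z=hλ):
  k1=λy_n ⇒ h·k1=z·y_n;  k2=λ(1+7/9z)y_n ⇒ h·k2=z(1+7/9z)y_n
  y_{n+1}/y_n = 1 + 2/11z + 9/11z(1+7/9z) = 1 + z + 7/11z²
  so R(z) = 1 + z + 7/11z².

Need |R(x)|<1, x<0.
x=-1.77: |R|=1.2237
R=1: x+7/11x²=0 ⇒ x=−11/7=-1.5714; min R=1−1/(4·7/11)=0.6071>−1
Confirm numerically:
  x=-1.489: |R|=0.92190 <1
  x=-0.975: |R|=0.62994 <1
  x=-0.706: |R|=0.61119 <1
  x=-0.694: |R|=0.61250 <1
  x=-2.077: |R|=1.66823 >1
  x=-1.936: |R|=1.44915 >1
Stable set (-1.5714, 0).

(-1.5714,0); λ=-2 ⇒ h* = (11/7)/2 = 0.7857.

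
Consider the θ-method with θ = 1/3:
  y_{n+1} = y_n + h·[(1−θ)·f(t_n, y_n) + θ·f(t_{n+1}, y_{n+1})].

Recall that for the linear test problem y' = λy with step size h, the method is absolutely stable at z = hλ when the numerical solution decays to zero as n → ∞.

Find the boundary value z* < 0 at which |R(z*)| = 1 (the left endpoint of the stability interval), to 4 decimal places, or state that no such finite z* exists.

Set f=λy, z=hλ:
  y_{n+1} = y_n + z·[2/3·y_n + 1/3·y_{n+1}] ⇒ (1 − 1/3z)y_{n+1} = (1 + 2/3z)y_n
  R(z) = (1 + 2/3z)/(1 − 1/3z).

Boundary: |R(x)|=1, x<0.
x=-0.56: |R|=0.5281
R=−1: 1+2/3x = −1+1/3x ⇒ -1/3x=2 ⇒ x=2/(-1/3)=-6.0000
Confirm numerically:
  x=-4.828: |R|=0.85028 <1
  x=-3.283: |R|=0.56756 <1
  x=-2.988: |R|=0.49699 <1
  x=-6.488: |R|=1.05143 >1
  x=-6.272: |R|=1.02934 >1
  x=-6.116: |R|=1.01272 >1
Interval (-6.0000, 0).

left endpoint -6.0000.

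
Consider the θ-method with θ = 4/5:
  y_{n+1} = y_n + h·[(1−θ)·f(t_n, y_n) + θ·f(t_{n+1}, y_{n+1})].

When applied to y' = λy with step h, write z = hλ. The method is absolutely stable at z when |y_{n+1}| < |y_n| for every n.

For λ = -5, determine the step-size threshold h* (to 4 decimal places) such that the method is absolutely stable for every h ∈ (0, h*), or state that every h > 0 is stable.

interval (−∞, 0). Any h>0 works for λ=-5.

With y'=λy (z=hλ):
  y_{n+1} = y_n + z·[1/5·y_n + 4/5·y_{n+1}] ⇒ (1 − 4/5z)y_{n+1} = (1 + 1/5z)y_n
  Hence R(z) = (1 + 1/5z)/(1 − 4/5z).

Solve |R(x)|<1 on ℝ⁻.
x=-1.77: |R|=0.2674
x=-2: |R|=0.2308
x=-10: |R|=0.1111
x=-100: |R|=0.2346
θ=4/5≥1/2 ⇒ |1+1/5x|<|1−4/5x| ∀x<0 ⇒ unbounded interval.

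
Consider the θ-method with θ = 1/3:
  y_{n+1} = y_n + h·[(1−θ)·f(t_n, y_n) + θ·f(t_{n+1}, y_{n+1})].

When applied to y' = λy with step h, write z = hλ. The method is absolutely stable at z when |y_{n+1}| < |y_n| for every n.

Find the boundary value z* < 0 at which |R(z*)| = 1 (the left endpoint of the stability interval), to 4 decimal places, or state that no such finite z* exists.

Test eqn y'=λy, z=hλ:
  y_{n+1} = y_n + z·[2/3·y_n + 1/3·y_{n+1}] ⇒ (1 − 1/3z)y_{n+1} = (1 + 2/3z)y_n
  Hence R(z) = (1 + 2/3z)/(1 − 1/3z).

Solve |R(x)|<1 on ℝ⁻.
x=-0.62: |R|=0.4862
R=−1: 1+2/3x = −1+1/3x ⇒ -1/3x=2 ⇒ x=2/(-1/3)=-6.0000
Confirm numerically:
  x=-5.394: |R|=0.92781 <1
  x=-4.328: |R|=0.77183 <1
  x=-3.488: |R|=0.61282 <1
  x=-6.374: |R|=1.03990 >1
  x=-6.318: |R|=1.03413 >1
  x=-6.311: |R|=1.03340 >1
Interval (-6.0000, 0).

z* = -6.0000.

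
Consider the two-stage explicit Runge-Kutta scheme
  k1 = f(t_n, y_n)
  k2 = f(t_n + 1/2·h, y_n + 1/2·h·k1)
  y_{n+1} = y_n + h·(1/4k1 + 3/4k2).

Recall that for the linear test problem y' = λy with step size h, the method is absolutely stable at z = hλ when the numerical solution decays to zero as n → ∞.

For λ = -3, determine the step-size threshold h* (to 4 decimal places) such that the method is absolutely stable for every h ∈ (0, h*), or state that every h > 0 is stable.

Set f=λy, z=hλ:
  k1=λy_n ⇒ h·k1=z·y_n;  k2=λ(1+1/2z)y_n ⇒ h·k2=z(1+1/2z)y_n
  y_{n+1}/y_n = 1 + 1/4z + 3/4z(1+1/2z) = 1 + z + 3/8z²
  R(z) = 1 + z + 3/8z².

Solve |R(x)|<1 on ℝ⁻.
x=-1.45: |R|=0.3384
R=1: x+3/8x²=0 ⇒ x=−8/3=-2.6667; min R=1−1/(4·3/8)=0.3333>−1
Confirm numerically:
  x=-2.084: |R|=0.54465 <1
  x=-1.859: |R|=0.43696 <1
  x=-1.672: |R|=0.37634 <1
  x=-3.115: |R|=1.52371 >1
  x=-3.060: |R|=1.45135 >1
  x=-2.791: |R|=1.13013 >1
Interval (-2.6667, 0).

(-2.6667,0); λ=-3 ⇒ h* = (8/3)/3 = 0.8889.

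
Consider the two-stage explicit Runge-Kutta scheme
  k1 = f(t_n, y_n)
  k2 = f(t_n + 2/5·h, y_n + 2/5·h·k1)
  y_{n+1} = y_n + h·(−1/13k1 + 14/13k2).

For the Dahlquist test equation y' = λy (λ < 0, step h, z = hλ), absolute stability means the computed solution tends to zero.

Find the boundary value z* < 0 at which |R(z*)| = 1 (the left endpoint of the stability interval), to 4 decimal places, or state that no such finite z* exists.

z* = -2.3214.

With y'=λy (z=hλ):
  k1=λy_n ⇒ h·k1=z·y_n;  k2=λ(1+2/5z)y_n ⇒ h·k2=z(1+2/5z)y_n
  y_{n+1}/y_n = 1 − 1/13z + 14/13z(1+2/5z) = 1 + z + 28/65z²
  so R(z) = 1 + z + 28/65z².

Boundary: |R(x)|=1, x<0.
x=-1.71: |R|=0.5496
R=1: x+28/65x²=0 ⇒ x=−65/28=-2.3214; min R=1−1/(4·28/65)=0.4196>−1
Confirm numerically:
  x=-2.029: |R|=0.74441 <1
  x=-1.379: |R|=0.44017 <1
  x=-0.931: |R|=0.44237 <1
  x=-2.812: |R|=1.59424 >1
  x=-2.743: |R|=1.49813 >1
  x=-2.619: |R|=1.33572 >1
Interval (-2.3214, 0).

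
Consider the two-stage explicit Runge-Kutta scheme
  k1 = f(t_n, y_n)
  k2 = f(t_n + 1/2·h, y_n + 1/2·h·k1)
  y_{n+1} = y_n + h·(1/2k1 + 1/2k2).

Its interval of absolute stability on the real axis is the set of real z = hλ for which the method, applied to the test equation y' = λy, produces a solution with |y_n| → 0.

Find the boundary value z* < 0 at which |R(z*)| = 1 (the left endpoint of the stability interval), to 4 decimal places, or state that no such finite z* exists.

Test eqn y'=λy, z=hλ:
  k1=λy_n ⇒ h·k1=z·y_n;  k2=λ(1+1/2z)y_n ⇒ h·k2=z(1+1/2z)y_n
  y_{n+1}/y_n = 1 + 1/2z + 1/2z(1+1/2z) = 1 + z + 1/4z²
  so R(z) = 1 + z + 1/4z².

Need |R(x)|<1, x<0.
x=-0.62: |R|=0.4761
R=1: x+1/4x²=0 ⇒ x=−4=-4.0000; min R=1−1/(4·1/4)=0.0000>−1
Confirm numerically:
  x=-3.779: |R|=0.79121 <1
  x=-2.101: |R|=0.00255 <1
  x=-1.775: |R|=0.01266 <1
  x=-4.568: |R|=1.64866 >1
  x=-4.254: |R|=1.27013 >1
  x=-4.077: |R|=1.07848 >1
Stable set (-4.0000, 0).

left endpoint -4.0000.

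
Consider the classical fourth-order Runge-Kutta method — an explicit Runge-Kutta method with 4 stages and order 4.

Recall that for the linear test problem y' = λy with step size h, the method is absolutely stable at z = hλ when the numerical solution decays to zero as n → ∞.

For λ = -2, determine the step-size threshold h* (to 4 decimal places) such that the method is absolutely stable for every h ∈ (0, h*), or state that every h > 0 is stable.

(-2.7853,0); λ=-2 ⇒ h* = 1.3926.

On y'=λy, z=hλ:
  order 4, 4-stage ⇒ R(z)=1+z+z^2/2+z^3/6+z^4/24
  (e.g. R(-0.46)=0.63144, |R|=0.63144)

Find x<0 with |R(x)|<1.
x=-0.46: |R|=0.6314
|R(-1.97)|=0.3238 |R(-1.58)|=0.2705 |R(-0.59)|=0.5549
Bisect:
  x_lo=-3.1944 |R|=1.8135  x_hi=-0.0916 |R|=0.9125
  mid=-1.64300 |R|=0.27115 →hi
  mid=-2.41870 |R|=0.57407 →hi
  mid=-2.80655 |R|=1.03252 →lo
  mid=-2.61262 |R|=0.76938 →hi
  mid=-2.70958 |R|=0.89173 →hi
  mid=-2.75807 |R|=0.95972 →hi
  mid=-2.78231 |R|=0.99551 →hi
  mid=-2.79443 |R|=1.01386 →lo
  mid=-2.78837 |R|=1.00464 →lo
  mid=-2.78534 |R|=1.00007 →lo
  ...
  [-2.78534,-2.78515] ⇒ x*=-2.7853
So |R|<1 on (-2.7853, 0).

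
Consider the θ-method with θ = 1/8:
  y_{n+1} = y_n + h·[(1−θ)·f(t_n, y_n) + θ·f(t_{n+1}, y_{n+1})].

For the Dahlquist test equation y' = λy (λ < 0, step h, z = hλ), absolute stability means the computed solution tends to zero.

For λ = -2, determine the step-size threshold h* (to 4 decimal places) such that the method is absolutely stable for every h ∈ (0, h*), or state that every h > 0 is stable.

(-2.6667,0); λ=-2 ⇒ h* = (8/3)/2 = 1.3333.

On y'=λy, z=hλ:
  y_{n+1} = y_n + z·[7/8·y_n + 1/8·y_{n+1}] ⇒ (1 − 1/8z)y_{n+1} = (1 + 7/8z)y_n
  Hence R(z) = (1 + 7/8z)/(1 − 1/8z).

Need |R(x)|<1, x<0.
x=-1.33: |R|=0.1404
R=−1: 1+7/8x = −1+1/8x ⇒ -3/4x=2 ⇒ x=2/(-3/4)=-2.6667
Confirm numerically:
  x=-2.427: |R|=0.86209 <1
  x=-2.122: |R|=0.67714 <1
  x=-1.874: |R|=0.51833 <1
  x=-1.317: |R|=0.13084 <1
  x=-3.106: |R|=1.23735 >1
  x=-2.986: |R|=1.17440 >1
  x=-2.893: |R|=1.12467 >1
Interval (-2.6667, 0).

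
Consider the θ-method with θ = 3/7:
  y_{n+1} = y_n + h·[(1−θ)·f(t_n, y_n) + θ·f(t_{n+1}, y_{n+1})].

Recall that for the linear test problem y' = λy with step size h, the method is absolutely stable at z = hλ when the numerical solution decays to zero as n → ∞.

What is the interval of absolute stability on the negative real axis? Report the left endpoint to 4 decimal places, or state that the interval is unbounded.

(-14.0000, 0).

With y'=λy (z=hλ):
  y_{n+1} = y_n + z·[4/7·y_n + 3/7·y_{n+1}] ⇒ (1 − 3/7z)y_{n+1} = (1 + 4/7z)y_n
  R(z) = (1 + 4/7z)/(1 − 3/7z).

Boundary: |R(x)|=1, x<0.
x=-1.69: |R|=0.0199
R=−1: 1+4/7x = −1+3/7x ⇒ -1/7x=2 ⇒ x=2/(-1/7)=-14.0000
Confirm numerically:
  x=-13.657: |R|=0.99285 <1
  x=-12.546: |R|=0.96743 <1
  x=-11.052: |R|=0.92659 <1
  x=-7.608: |R|=0.78568 <1
  x=-14.468: |R|=1.00928 >1
  x=-14.103: |R|=1.00209 >1
So |R|<1 on (-14.0000, 0).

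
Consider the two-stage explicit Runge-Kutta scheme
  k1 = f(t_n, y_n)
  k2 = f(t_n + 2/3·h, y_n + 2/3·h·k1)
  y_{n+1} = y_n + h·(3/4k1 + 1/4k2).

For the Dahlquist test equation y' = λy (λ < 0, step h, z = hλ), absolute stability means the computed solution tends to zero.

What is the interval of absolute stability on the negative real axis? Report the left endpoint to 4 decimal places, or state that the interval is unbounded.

Set f=λy, z=hλ:
  k1=λy_n ⇒ h·k1=z·y_n;  k2=λ(1+2/3z)y_n ⇒ h·k2=z(1+2/3z)y_n
  y_{n+1}/y_n = 1 + 3/4z + 1/4z(1+2/3z) = 1 + z + 1/6z²
  R(z) = 1 + z + 1/6z².

Need |R(x)|<1, x<0.
x=-0.48: |R|=0.5584
R=1: x+1/6x²=0 ⇒ x=−6=-6.0000; min R=1−1/(4·1/6)=-0.5000>−1
Confirm numerically:
  x=-5.450: |R|=0.50042 <1
  x=-3.318: |R|=0.48315 <1
  x=-3.079: |R|=0.49896 <1
  x=-2.874: |R|=0.49735 <1
  x=-6.577: |R|=1.63249 >1
  x=-6.425: |R|=1.45510 >1
Stable set (-6.0000, 0).

z∈(-6.0000,0).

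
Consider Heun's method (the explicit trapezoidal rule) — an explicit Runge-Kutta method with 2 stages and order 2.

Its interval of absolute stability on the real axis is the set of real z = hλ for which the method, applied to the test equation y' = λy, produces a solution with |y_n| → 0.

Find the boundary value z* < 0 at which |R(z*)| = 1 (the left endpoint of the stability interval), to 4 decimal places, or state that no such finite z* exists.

With y'=λy (z=hλ):
  order 2, 2-stage ⇒ R(z)=1+z+z^2/2
  (e.g. R(-0.94)=0.50180, |R|=0.50180)

Need |R(x)|<1, x<0.
x=-0.94: |R|=0.5018
|R(-1.73)|=0.7664 |R(-1.17)|=0.5144 |R(-1.16)|=0.5128
Bisect:
  x_lo=-2.4040 |R|=1.4856  x_hi=-0.2865 |R|=0.7545
  mid=-1.34524 |R|=0.55960 →hi
  mid=-1.87461 |R|=0.88247 →hi
  mid=-2.13929 |R|=1.14899 →lo
  mid=-2.00695 |R|=1.00697 →lo
  mid=-1.94078 |R|=0.94253 →hi
  mid=-1.97386 |R|=0.97421 →hi
  mid=-1.99041 |R|=0.99045 →hi
  mid=-1.99868 |R|=0.99868 →hi
  mid=-2.00281 |R|=1.00282 →lo
  mid=-2.00075 |R|=1.00075 →lo
  ...
  [-2.00010,-1.99997] ⇒ x*=-2.0000
So |R|<1 on (-2.0000, 0).

left endpoint -2.0000.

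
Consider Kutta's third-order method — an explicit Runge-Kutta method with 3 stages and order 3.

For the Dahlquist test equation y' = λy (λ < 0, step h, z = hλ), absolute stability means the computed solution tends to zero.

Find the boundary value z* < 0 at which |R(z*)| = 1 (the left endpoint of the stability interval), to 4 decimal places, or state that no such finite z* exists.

Test eqn y'=λy, z=hλ:
  order 3, 3-stage ⇒ R(z)=1+z+z^2/2+z^3/6
  (e.g. R(-1.33)=0.16234, |R|=0.16234)

Need |R(x)|<1, x<0.
x=-1.33: |R|=0.1623
|R(-1.17)|=0.2475 |R(-1.13)|=0.2680 |R(-0.56)|=0.5675
Bisect:
  x_lo=-3.3364 |R|=2.9604  x_hi=-0.3982 |R|=0.6705
  mid=-1.86730 |R|=0.20905 →hi
  mid=-2.60183 |R|=1.15259 →lo
  mid=-2.23456 |R|=0.59756 →hi
  mid=-2.41820 |R|=0.85116 →hi
  mid=-2.51001 |R|=0.99551 →hi
  mid=-2.55592 |R|=1.07241 →lo
  mid=-2.53297 |R|=1.03356 →lo
  mid=-2.52149 |R|=1.01443 →lo
  mid=-2.51575 |R|=1.00495 →lo
  ...
  [-2.51288,-2.51270] ⇒ x*=-2.5127
Interval (-2.5127, 0).

z* = -2.5127.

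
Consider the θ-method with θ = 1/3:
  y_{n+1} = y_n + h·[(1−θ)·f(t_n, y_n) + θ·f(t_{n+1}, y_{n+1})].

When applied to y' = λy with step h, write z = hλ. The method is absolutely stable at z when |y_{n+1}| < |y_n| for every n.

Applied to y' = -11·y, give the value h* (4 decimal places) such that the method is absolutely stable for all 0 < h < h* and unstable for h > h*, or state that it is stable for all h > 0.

(-6.0000,0); λ=-11 ⇒ h* = (6)/11 = 0.5455.

On y'=λy, z=hλ:
  y_{n+1} = y_n + z·[2/3·y_n + 1/3·y_{n+1}] ⇒ (1 − 1/3z)y_{n+1} = (1 + 2/3z)y_n
  so R(z) = (1 + 2/3z)/(1 − 1/3z).

Find x<0 with |R(x)|<1.
x=-1.28: |R|=0.1028
R=−1: 1+2/3x = −1+1/3x ⇒ -1/3x=2 ⇒ x=2/(-1/3)=-6.0000
Confirm numerically:
  x=-5.120: |R|=0.89163 <1
  x=-3.518: |R|=0.61921 <1
  x=-3.137: |R|=0.53349 <1
  x=-2.509: |R|=0.36631 <1
  x=-6.571: |R|=1.05966 >1
  x=-6.121: |R|=1.01327 >1
So |R|<1 on (-6.0000, 0).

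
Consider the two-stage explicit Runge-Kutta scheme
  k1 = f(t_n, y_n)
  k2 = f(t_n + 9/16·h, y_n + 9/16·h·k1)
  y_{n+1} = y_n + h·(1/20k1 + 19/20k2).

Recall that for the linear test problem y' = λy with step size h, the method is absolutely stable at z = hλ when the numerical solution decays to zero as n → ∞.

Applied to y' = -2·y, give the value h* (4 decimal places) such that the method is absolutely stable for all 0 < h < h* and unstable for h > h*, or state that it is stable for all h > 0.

(-1.8713,0); λ=-2 ⇒ h* = (320/171)/2 = 0.9357.

On y'=λy, z=hλ:
  k1=λy_n ⇒ h·k1=z·y_n;  k2=λ(1+9/16z)y_n ⇒ h·k2=z(1+9/16z)y_n
  y_{n+1}/y_n = 1 + 1/20z + 19/20z(1+9/16z) = 1 + z + 171/320z²
  ⇒ R(z) = 1 + z + 171/320z².

Solve |R(x)|<1 on ℝ⁻.
x=-0.61: |R|=0.5888
R=1: x+171/320x²=0 ⇒ x=−320/171=-1.8713; min R=1−1/(4·171/320)=0.5322>−1
Confirm numerically:
  x=-1.726: |R|=0.86594 <1
  x=-1.663: |R|=0.81485 <1
  x=-1.074: |R|=0.54239 <1
  x=-1.004: |R|=0.53466 <1
  x=-2.446: |R|=1.75112 >1
  x=-2.107: |R|=1.26533 >1
So |R|<1 on (-1.8713, 0).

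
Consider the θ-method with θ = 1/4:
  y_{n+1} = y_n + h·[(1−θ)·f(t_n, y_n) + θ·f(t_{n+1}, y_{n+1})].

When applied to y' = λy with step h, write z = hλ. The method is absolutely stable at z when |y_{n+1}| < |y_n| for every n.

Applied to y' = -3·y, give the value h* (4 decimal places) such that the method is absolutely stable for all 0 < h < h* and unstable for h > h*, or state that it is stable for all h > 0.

(-4.0000,0); λ=-3 ⇒ h* = (4)/3 = 1.3333.

Set f=λy, z=hλ:
  y_{n+1} = y_n + z·[3/4·y_n + 1/4·y_{n+1}] ⇒ (1 − 1/4z)y_{n+1} = (1 + 3/4z)y_n
  R(z) = (1 + 3/4z)/(1 − 1/4z).

Find x<0 with |R(x)|<1.
x=-1.15: |R|=0.1068
R=−1: 1+3/4x = −1+1/4x ⇒ -1/2x=2 ⇒ x=2/(-1/2)=-4.0000
Confirm numerically:
  x=-3.639: |R|=0.90549 <1
  x=-3.091: |R|=0.74362 <1
  x=-2.006: |R|=0.33600 <1
  x=-4.455: |R|=1.10763 >1
  x=-4.437: |R|=1.10359 >1
So |R|<1 on (-4.0000, 0).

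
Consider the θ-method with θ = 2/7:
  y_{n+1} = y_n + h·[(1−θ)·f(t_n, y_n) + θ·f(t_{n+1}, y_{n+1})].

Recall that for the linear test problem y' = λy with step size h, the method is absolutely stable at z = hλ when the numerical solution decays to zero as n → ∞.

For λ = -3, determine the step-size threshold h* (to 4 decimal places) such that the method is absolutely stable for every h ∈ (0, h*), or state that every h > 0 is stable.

Test eqn y'=λy, z=hλ:
  y_{n+1} = y_n + z·[5/7·y_n + 2/7·y_{n+1}] ⇒ (1 − 2/7z)y_{n+1} = (1 + 5/7z)y_n
  R(z) = (1 + 5/7z)/(1 − 2/7z).

Boundary: |R(x)|=1, x<0.
x=-1.67: |R|=0.1306
R=−1: 1+5/7x = −1+2/7x ⇒ -3/7x=2 ⇒ x=2/(-3/7)=-4.6667
Confirm numerically:
  x=-3.919: |R|=0.84883 <1
  x=-3.408: |R|=0.72669 <1
  x=-3.108: |R|=0.64619 <1
  x=-2.406: |R|=0.42584 <1
  x=-5.207: |R|=1.09309 >1
  x=-4.941: |R|=1.04875 >1
  x=-4.827: |R|=1.02888 >1
Interval (-4.6667, 0).

(-4.6667,0); λ=-3 ⇒ h* = (14/3)/3 = 1.5556.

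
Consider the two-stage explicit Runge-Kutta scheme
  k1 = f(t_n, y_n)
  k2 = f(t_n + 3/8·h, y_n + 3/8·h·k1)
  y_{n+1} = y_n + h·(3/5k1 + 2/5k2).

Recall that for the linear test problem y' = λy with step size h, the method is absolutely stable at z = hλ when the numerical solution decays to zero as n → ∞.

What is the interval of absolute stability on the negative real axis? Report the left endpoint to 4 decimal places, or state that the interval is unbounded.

z∈(-6.6667,0).

Set f=λy, z=hλ:
  k1=λy_n ⇒ h·k1=z·y_n;  k2=λ(1+3/8z)y_n ⇒ h·k2=z(1+3/8z)y_n
  y_{n+1}/y_n = 1 + 3/5z + 2/5z(1+3/8z) = 1 + z + 3/20z²
  ⇒ R(z) = 1 + z + 3/20z².

Boundary: |R(x)|=1, x<0.
x=-0.72: |R|=0.3578
R=1: x+3/20x²=0 ⇒ x=−20/3=-6.6667; min R=1−1/(4·3/20)=-0.6667>−1
Confirm numerically:
  x=-5.167: |R|=0.16232 <1
  x=-4.183: |R|=0.55838 <1
  x=-4.119: |R|=0.57408 <1
  x=-7.210: |R|=1.58761 >1
  x=-7.031: |R|=1.38424 >1
  x=-6.700: |R|=1.03350 >1
Stable set (-6.6667, 0).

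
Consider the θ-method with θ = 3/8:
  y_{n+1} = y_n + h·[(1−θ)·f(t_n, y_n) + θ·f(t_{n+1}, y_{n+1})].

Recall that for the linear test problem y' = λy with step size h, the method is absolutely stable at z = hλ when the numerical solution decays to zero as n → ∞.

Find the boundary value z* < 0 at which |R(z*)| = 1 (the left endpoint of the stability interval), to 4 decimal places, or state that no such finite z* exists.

left endpoint -8.0000.

On y'=λy, z=hλ:
  y_{n+1} = y_n + z·[5/8·y_n + 3/8·y_{n+1}] ⇒ (1 − 3/8z)y_{n+1} = (1 + 5/8z)y_n
  R(z) = (1 + 5/8z)/(1 − 3/8z).

Solve |R(x)|<1 on ℝ⁻.
x=-0.89: |R|=0.3327
R=−1: 1+5/8x = −1+3/8x ⇒ -1/4x=2 ⇒ x=2/(-1/4)=-8.0000
Confirm numerically:
  x=-6.200: |R|=0.86466 <1
  x=-6.092: |R|=0.85477 <1
  x=-4.090: |R|=0.61421 <1
  x=-3.267: |R|=0.46823 <1
  x=-8.485: |R|=1.02899 >1
  x=-8.433: |R|=1.02601 >1
  x=-8.117: |R|=1.00723 >1
So |R|<1 on (-8.0000, 0).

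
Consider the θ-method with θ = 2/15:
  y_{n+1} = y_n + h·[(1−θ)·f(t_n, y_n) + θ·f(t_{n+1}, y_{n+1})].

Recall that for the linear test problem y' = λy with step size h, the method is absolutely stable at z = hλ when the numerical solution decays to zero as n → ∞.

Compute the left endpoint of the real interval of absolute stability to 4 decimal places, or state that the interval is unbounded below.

On y'=λy, z=hλ:
  y_{n+1} = y_n + z·[13/15·y_n + 2/15·y_{n+1}] ⇒ (1 − 2/15z)y_{n+1} = (1 + 13/15z)y_n
  R(z) = (1 + 13/15z)/(1 − 2/15z).

Solve |R(x)|<1 on ℝ⁻.
x=-1.54: |R|=0.2777
R=−1: 1+13/15x = −1+2/15x ⇒ -11/15x=2 ⇒ x=2/(-11/15)=-2.7273
Confirm numerically:
  x=-2.388: |R|=0.81129 <1
  x=-1.934: |R|=0.53752 <1
  x=-1.596: |R|=0.31596 <1
  x=-3.273: |R|=1.27861 >1
  x=-3.016: |R|=1.15101 >1
  x=-2.962: |R|=1.12340 >1
Stable set (-2.7273, 0).

left endpoint -2.7273.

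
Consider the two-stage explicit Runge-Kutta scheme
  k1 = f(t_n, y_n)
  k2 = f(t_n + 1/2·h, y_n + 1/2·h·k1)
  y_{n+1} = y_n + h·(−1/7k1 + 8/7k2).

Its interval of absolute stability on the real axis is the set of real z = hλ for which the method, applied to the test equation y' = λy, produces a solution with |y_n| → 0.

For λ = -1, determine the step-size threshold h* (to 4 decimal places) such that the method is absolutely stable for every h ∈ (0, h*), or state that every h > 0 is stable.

(-1.7500,0); λ=-1 ⇒ h* = (7/4)/1 = 1.7500.

On y'=λy, z=hλ:
  k1=λy_n ⇒ h·k1=z·y_n;  k2=λ(1+1/2z)y_n ⇒ h·k2=z(1+1/2z)y_n
  y_{n+1}/y_n = 1 − 1/7z + 8/7z(1+1/2z) = 1 + z + 4/7z²
  R(z) = 1 + z + 4/7z².

Find x<0 with |R(x)|<1.
x=-0.77: |R|=0.5688
R=1: x+4/7x²=0 ⇒ x=−7/4=-1.7500; min R=1−1/(4·4/7)=0.5625>−1
Confirm numerically:
  x=-1.683: |R|=0.93557 <1
  x=-1.459: |R|=0.75739 <1
  x=-1.401: |R|=0.72060 <1
  x=-0.884: |R|=0.56255 <1
  x=-1.875: |R|=1.13393 >1
  x=-1.828: |R|=1.08148 >1
  x=-1.795: |R|=1.04616 >1
Interval (-1.7500, 0).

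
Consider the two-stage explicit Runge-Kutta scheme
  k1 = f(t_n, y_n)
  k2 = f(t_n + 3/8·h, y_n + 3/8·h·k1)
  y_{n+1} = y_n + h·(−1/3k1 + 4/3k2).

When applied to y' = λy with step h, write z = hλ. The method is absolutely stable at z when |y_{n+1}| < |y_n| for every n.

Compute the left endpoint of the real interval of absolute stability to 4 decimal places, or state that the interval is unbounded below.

Test eqn y'=λy, z=hλ:
  k1=λy_n ⇒ h·k1=z·y_n;  k2=λ(1+3/8z)y_n ⇒ h·k2=z(1+3/8z)y_n
  y_{n+1}/y_n = 1 − 1/3z + 4/3z(1+3/8z) = 1 + z + 1/2z²
  so R(z) = 1 + z + 1/2z².

Solve |R(x)|<1 on ℝ⁻.
x=-1.6: |R|=0.6800
R=1: x+1/2x²=0 ⇒ x=−2=-2.0000; min R=1−1/(4·1/2)=0.5000>−1
Confirm numerically:
  x=-1.885: |R|=0.89161 <1
  x=-1.678: |R|=0.72984 <1
  x=-0.828: |R|=0.51479 <1
  x=-2.436: |R|=1.53105 >1
  x=-2.124: |R|=1.13169 >1
Interval (-2.0000, 0).

z* = -2.0000.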